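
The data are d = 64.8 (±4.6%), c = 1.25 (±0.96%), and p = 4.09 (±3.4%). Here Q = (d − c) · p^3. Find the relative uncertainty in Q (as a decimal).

0.112

Let u = d − c = 63.5. δu = √(δd² + δc²) = √(8.89 + 0.000144) = 2.98, so δu/u = 0.0469.
Q is then a monomial in u, p:
δQ/Q = √((δu/u)² + (3·δp/p)²) = √(0.00220 + 0.0104) = 0.112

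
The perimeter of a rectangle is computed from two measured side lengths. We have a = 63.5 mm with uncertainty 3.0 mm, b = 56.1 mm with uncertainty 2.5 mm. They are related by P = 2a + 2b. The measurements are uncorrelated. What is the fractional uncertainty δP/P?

For a sum/difference, combine absolute errors in quadrature:
  (2·δa)² = 36.0;  (2·δb)² = 25.0
δP = √(61.0) = 7.81 mm
P = 239 mm, so δP/P = 7.81/239 = 0.0327.

0.0327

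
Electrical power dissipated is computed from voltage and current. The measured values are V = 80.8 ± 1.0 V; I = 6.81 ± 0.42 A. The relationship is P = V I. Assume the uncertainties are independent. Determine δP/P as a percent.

6.29%

P is a product of powers, so relative uncertainties combine in quadrature:
  (1·δV/V)² = (1×0.0124)² = 0.000153;  (1·δI/I)² = (1×0.0617)² = 0.00380
δP/P = √(0.00396) = 0.0629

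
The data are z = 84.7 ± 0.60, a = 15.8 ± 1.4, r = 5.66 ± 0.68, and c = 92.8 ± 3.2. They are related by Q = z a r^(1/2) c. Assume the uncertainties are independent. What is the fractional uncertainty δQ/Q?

Products/powers → add relative errors in quadrature, weighted by exponent:
  (1·δz/z)² = (1×0.00708)² = 5.02e-05;  (1·δa/a)² = (1×0.0886)² = 0.00785;  (½·δr/r)² = (0.5×0.120)² = 0.00361;  (1·δc/c)² = (1×0.0345)² = 0.00119
δQ/Q = √(0.0127) = 0.113

0.113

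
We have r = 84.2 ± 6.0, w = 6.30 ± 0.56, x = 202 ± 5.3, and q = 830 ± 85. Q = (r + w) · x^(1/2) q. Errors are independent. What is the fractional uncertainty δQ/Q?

0.123

Let u = r + w = 90.5. δu = √(δr² + δw²) = √(36.0 + 0.314) = 6.03, so δu/u = 0.0666.
Q is then a monomial in u, x, q:
δQ/Q = √((δu/u)² + (½·δx/x)² + (1·δq/q)²) = √(0.00443 + 0.000172 + 0.0105) = 0.123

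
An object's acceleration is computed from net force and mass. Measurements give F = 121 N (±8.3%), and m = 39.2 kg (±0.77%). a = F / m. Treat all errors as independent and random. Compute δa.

Relative error in a monomial: (δa/a)² = Σ (nᵢ · δxᵢ/xᵢ)².
  (1·δF/F)² = (1×0.0830)² = 0.00689;  (-1·δm/m)² = (-1×0.00770)² = 5.93e-05
δa/a = √(0.00695) = 0.0834
a = 3.09 m/s^2, so δa = 0.0834 × 3.09 = 0.257 m/s^2.

0.257 m/s^2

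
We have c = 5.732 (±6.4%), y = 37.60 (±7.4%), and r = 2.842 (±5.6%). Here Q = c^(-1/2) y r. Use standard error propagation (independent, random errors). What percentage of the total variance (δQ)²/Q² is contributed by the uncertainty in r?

32.5%

(δQ/Q)² = (−½·δc/c)² + (1·δy/y)² + (1·δr/r)²
  c term: (-0.5×0.0640)² = 0.00102
  y term: (1×0.0740)² = 0.00548
  r term: (1×0.0560)² = 0.00314
Total = 0.00964. Share from r = 0.00314/0.00964 = 0.325.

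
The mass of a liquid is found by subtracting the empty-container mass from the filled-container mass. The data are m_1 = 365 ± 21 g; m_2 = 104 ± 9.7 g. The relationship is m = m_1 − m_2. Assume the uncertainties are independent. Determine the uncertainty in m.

Absolute uncertainties add in quadrature for a linear combination:
  (δm_1)² = 441;  (δm_2)² = 94.1
δm = √(535) = 23.1 g

23.1 g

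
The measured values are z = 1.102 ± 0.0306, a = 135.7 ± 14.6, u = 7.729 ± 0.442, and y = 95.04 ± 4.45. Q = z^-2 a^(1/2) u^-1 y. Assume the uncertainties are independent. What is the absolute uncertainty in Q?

12.6

Each factor contributes (exponent × relative error)² to (δQ/Q)²:
  (-2·δz/z)² = (-2×0.0278)² = 0.00308;  (½·δa/a)² = (0.5×0.108)² = 0.00289;  (-1·δu/u)² = (-1×0.0572)² = 0.00327;  (1·δy/y)² = (1×0.0468)² = 0.00219
δQ/Q = √(0.0114) = 0.107
Q = 118.0, so δQ = 0.107 × 118.0 = 12.6.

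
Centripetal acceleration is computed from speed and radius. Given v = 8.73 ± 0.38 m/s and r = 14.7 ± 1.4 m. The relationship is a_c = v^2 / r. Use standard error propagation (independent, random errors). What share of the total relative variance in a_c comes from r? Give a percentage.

(δa_c/a_c)² = (2·δv/v)² + (-1·δr/r)²
  v term: (2×0.0435)² = 0.00758
  r term: (-1×0.0952)² = 0.00907
Total = 0.0166. Share from r = 0.00907/0.0166 = 0.545.

54.5%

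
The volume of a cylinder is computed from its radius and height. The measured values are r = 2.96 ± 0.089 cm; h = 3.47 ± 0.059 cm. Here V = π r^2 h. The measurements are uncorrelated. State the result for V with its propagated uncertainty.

95.5 ± 5.97 cm^3

V is a product of powers, so relative uncertainties combine in quadrature:
  (2·δr/r)² = (2×0.0301)² = 0.00362;  (1·δh/h)² = (1×0.0170)² = 0.000289
δV/V = √(0.00391) = 0.0625
V = 95.5 cm^3, so δV = 0.0625 × 95.5 = 5.97 cm^3.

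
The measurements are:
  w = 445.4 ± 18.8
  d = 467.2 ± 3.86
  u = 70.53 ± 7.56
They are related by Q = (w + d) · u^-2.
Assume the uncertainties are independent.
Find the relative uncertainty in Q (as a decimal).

Let h = w + d = 912.6. δh = √(δw² + δd²) = √(353 + 14.9) = 19.2, so δh/h = 0.0210.
Q is then a monomial in h, u:
δQ/Q = √((δh/h)² + (-2·δu/u)²) = √(0.000442 + 0.0460) = 0.215

0.215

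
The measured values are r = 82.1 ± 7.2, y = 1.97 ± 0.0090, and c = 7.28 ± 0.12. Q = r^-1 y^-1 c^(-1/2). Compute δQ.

0.000202

For a monomial Q ∝ r^-1, y^-1, c^(-1/2), fractional errors add in quadrature:
  (-1·δr/r)² = (-1×0.0877)² = 0.00769;  (-1·δy/y)² = (-1×0.00457)² = 2.09e-05;  (−½·δc/c)² = (-0.5×0.0165)² = 6.79e-05
δQ/Q = √(0.00778) = 0.0882
Q = 0.00229, so δQ = 0.0882 × 0.00229 = 0.000202.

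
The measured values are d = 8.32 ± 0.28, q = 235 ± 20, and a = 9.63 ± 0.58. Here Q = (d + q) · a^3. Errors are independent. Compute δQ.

Let u = d + q = 243. δu = √(δd² + δq²) = √(0.0784 + 400) = 20.0, so δu/u = 0.0822.
Q is then a monomial in u, a:
δQ/Q = √((δu/u)² + (3·δa/a)²) = √(0.00676 + 0.0326) = 0.199
Q = 2.17e+05, so δQ = 0.199 × 2.17e+05 = 43100.

43100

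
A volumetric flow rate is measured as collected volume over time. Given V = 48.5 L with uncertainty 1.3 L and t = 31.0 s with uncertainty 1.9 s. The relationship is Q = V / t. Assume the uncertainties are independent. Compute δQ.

Q is a product of powers, so relative uncertainties combine in quadrature:
  (1·δV/V)² = (1×0.0268)² = 0.000718;  (-1·δt/t)² = (-1×0.0613)² = 0.00376
δQ/Q = √(0.00447) = 0.0669
Q = 1.56 L/s, so δQ = 0.0669 × 1.56 = 0.105 L/s.

0.105 L/s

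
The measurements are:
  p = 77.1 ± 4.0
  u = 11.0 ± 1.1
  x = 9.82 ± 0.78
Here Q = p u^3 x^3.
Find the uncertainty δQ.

3.76e+07

Q is a product of powers, so relative uncertainties combine in quadrature:
  (1·δp/p)² = (1×0.0519)² = 0.00269;  (3·δu/u)² = (3×0.100)² = 0.0900;  (3·δx/x)² = (3×0.0794)² = 0.0568
δQ/Q = √(0.149) = 0.387
Q = 9.72e+07, so δQ = 0.387 × 9.72e+07 = 3.76e+07.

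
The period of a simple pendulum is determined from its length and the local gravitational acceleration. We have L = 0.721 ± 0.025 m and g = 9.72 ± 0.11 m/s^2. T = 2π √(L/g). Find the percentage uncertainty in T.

1.82%

Relative error in a monomial: (δT/T)² = Σ (nᵢ · δxᵢ/xᵢ)².
  (½·δL/L)² = (0.5×0.0347)² = 0.000301;  (−½·δg/g)² = (-0.5×0.0113)² = 3.2e-05
δT/T = √(0.000333) = 0.0182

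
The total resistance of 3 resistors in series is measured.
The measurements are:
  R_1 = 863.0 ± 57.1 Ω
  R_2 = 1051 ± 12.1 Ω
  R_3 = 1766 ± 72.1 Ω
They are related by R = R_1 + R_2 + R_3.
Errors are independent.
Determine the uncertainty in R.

92.8 Ω

For a sum/difference, combine absolute errors in quadrature:
  (δR_1)² = 3260;  (δR_2)² = 146;  (δR_3)² = 5200
δR = √(8610) = 92.8 Ω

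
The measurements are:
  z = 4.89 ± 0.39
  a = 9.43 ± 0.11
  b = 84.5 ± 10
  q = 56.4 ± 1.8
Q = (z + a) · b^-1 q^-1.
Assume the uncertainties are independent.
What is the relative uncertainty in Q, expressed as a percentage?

Let u = z + a = 14.3. δu = √(δz² + δa²) = √(0.152 + 0.0121) = 0.405, so δu/u = 0.0283.
Q is then a monomial in u, b, q:
δQ/Q = √((δu/u)² + (-1·δb/b)² + (-1·δq/q)²) = √(0.000801 + 0.0140 + 0.00102) = 0.126

12.6%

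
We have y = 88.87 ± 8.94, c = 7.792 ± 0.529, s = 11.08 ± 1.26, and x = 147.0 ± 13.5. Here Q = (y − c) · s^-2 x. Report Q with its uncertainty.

97.08 ± 26.1

Let u = y − c = 81.08. δu = √(δy² + δc²) = √(79.9 + 0.280) = 8.96, so δu/u = 0.110.
Q is then a monomial in u, s, x:
δQ/Q = √((δu/u)² + (-2·δs/s)² + (1·δx/x)²) = √(0.0122 + 0.0517 + 0.00843) = 0.269
Q = 97.08, so δQ = 0.269 × 97.08 = 26.1.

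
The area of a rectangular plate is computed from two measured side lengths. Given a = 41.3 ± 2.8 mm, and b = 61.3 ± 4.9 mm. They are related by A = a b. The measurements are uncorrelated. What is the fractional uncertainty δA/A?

Products/powers → add relative errors in quadrature, weighted by exponent:
  (1·δa/a)² = (1×0.0678)² = 0.00460;  (1·δb/b)² = (1×0.0799)² = 0.00639
δA/A = √(0.0110) = 0.105

0.105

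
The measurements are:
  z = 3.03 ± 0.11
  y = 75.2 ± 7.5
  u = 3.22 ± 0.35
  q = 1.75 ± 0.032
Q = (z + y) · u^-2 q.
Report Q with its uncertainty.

Let w = z + y = 78.2. δw = √(δz² + δy²) = √(0.0121 + 56.2) = 7.50, so δw/w = 0.0959.
Q is then a monomial in w, u, q:
δQ/Q = √((δw/w)² + (-2·δu/u)² + (1·δq/q)²) = √(0.00919 + 0.0473 + 0.000334) = 0.238
Q = 13.2, so δQ = 0.238 × 13.2 = 3.15.

13.2 ± 3.15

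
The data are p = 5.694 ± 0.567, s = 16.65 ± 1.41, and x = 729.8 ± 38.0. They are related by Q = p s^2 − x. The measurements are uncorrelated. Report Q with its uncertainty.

Let w = p·s^2 = 1579. δw/w = √((1·δp/p)² + (2·δs/s)²) = √(0.00992 + 0.0287) = 0.196, so δw = 310.
Q = w − x: δQ = √(δw² + δx²) = √(96200 + 1440) = 312
Q = 848.7.

848.7 ± 312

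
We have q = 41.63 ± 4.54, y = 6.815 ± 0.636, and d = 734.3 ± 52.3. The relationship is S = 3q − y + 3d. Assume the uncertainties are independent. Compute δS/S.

For a sum/difference, combine absolute errors in quadrature:
  (3·δq)² = 186;  (δy)² = 0.404;  (3·δd)² = 24600
δS = √(24800) = 157
S = 2321, so δS/S = 157/2321 = 0.0679.

0.0679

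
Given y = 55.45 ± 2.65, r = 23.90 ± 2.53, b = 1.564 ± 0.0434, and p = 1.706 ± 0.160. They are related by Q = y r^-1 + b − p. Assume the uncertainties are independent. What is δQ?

Let w = y·r^-1 = 2.320. δw/w = √((1·δy/y)² + (-1·δr/r)²) = √(0.00228 + 0.0112) = 0.116, so δw = 0.269.
Q = w + b − p: δQ = √(δw² + δb² + δp²) = √(0.0726 + 0.00188 + 0.0256) = 0.316

0.316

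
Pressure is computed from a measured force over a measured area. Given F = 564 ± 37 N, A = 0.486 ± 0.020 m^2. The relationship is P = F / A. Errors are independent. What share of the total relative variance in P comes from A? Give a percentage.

28.2%

(δP/P)² = (1·δF/F)² + (-1·δA/A)²
  F term: (1×0.0656)² = 0.00430
  A term: (-1×0.0412)² = 0.00169
Total = 0.00600. Share from A = 0.00169/0.00600 = 0.282.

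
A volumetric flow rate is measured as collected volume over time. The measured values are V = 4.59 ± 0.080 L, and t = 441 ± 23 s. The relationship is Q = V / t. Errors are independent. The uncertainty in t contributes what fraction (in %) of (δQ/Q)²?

90.0%

(δQ/Q)² = (1·δV/V)² + (-1·δt/t)²
  V term: (1×0.0174)² = 0.000304
  t term: (-1×0.0522)² = 0.00272
Total = 0.00302. Share from t = 0.00272/0.00302 = 0.900.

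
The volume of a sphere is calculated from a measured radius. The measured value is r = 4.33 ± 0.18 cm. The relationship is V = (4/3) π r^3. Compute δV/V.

V ∝ r^3, so δV/V = |3| · δr/r = 3 × 0.0416 = 0.125.

0.125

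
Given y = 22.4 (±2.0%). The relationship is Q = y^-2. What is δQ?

7.97e-05

Q is a product of powers, so relative uncertainties combine in quadrature:
  (-2·δy/y)² = (-2×0.0200)² = 0.00160
δQ/Q = √(0.00160) = 0.0400
Q = 0.00199, so δQ = 0.0400 × 0.00199 = 7.97e-05.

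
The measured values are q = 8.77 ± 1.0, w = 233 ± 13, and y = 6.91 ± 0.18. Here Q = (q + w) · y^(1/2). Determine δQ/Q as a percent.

5.55%

Let u = q + w = 242. δu = √(δq² + δw²) = √(1.00 + 169) = 13.0, so δu/u = 0.0539.
Q is then a monomial in u, y:
δQ/Q = √((δu/u)² + (½·δy/y)²) = √(0.00291 + 0.000170) = 0.0555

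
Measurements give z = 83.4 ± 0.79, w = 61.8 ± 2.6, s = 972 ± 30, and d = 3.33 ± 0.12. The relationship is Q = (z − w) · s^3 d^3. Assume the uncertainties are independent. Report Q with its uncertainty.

(7.32 ± 1.39) × 10^11

Let u = z − w = 21.6. δu = √(δz² + δw²) = √(0.624 + 6.76) = 2.72, so δu/u = 0.126.
Q is then a monomial in u, s, d:
δQ/Q = √((δu/u)² + (3·δs/s)² + (3·δd/d)²) = √(0.0158 + 0.00857 + 0.0117) = 0.190
Q = 7.32e+11, so δQ = 0.190 × 7.32e+11 = 1.39e+11.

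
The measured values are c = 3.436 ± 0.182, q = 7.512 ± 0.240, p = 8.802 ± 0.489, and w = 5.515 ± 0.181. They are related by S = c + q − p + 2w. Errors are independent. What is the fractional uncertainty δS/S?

0.0515

Absolute uncertainties add in quadrature for a linear combination:
  (δc)² = 0.0331;  (δq)² = 0.0576;  (δp)² = 0.239;  (2·δw)² = 0.131
δS = √(0.461) = 0.679
S = 13.18, so δS/S = 0.679/13.18 = 0.0515.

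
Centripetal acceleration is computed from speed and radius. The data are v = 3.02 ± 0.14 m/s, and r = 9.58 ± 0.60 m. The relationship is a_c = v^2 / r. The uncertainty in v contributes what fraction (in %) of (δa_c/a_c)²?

(δa_c/a_c)² = (2·δv/v)² + (-1·δr/r)²
  v term: (2×0.0464)² = 0.00860
  r term: (-1×0.0626)² = 0.00392
Total = 0.0125. Share from v = 0.00860/0.0125 = 0.687.

68.7%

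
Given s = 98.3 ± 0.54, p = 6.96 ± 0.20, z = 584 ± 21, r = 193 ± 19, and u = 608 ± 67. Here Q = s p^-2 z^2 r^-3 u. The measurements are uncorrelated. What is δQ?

Q is a product of powers, so relative uncertainties combine in quadrature:
  (1·δs/s)² = (1×0.00549)² = 3.02e-05;  (-2·δp/p)² = (-2×0.0287)² = 0.00330;  (2·δz/z)² = (2×0.0360)² = 0.00517;  (-3·δr/r)² = (-3×0.0984)² = 0.0872;  (1·δu/u)² = (1×0.110)² = 0.0121
δQ/Q = √(0.108) = 0.328
Q = 58.5, so δQ = 0.328 × 58.5 = 19.2.

19.2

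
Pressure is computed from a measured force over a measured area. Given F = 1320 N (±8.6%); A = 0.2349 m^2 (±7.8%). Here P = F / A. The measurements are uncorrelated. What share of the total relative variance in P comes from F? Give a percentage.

54.9%

(δP/P)² = (1·δF/F)² + (-1·δA/A)²
  F term: (1×0.0860)² = 0.00740
  A term: (-1×0.0780)² = 0.00608
Total = 0.0135. Share from F = 0.00740/0.0135 = 0.549.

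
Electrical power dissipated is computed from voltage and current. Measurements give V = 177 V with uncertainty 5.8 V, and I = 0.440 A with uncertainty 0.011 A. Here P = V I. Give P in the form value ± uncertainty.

77.9 ± 3.21 W

Products/powers → add relative errors in quadrature, weighted by exponent:
  (1·δV/V)² = (1×0.0328)² = 0.00107;  (1·δI/I)² = (1×0.0250)² = 0.000625
δP/P = √(0.00170) = 0.0412
P = 77.9 W, so δP = 0.0412 × 77.9 = 3.21 W.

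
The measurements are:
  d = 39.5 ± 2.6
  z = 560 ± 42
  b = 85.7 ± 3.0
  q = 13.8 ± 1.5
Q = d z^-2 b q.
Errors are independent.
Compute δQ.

Q is a product of powers, so relative uncertainties combine in quadrature:
  (1·δd/d)² = (1×0.0658)² = 0.00433;  (-2·δz/z)² = (-2×0.0750)² = 0.0225;  (1·δb/b)² = (1×0.0350)² = 0.00123;  (1·δq/q)² = (1×0.109)² = 0.0118
δQ/Q = √(0.0399) = 0.200
Q = 0.149, so δQ = 0.200 × 0.149 = 0.0297.

0.0297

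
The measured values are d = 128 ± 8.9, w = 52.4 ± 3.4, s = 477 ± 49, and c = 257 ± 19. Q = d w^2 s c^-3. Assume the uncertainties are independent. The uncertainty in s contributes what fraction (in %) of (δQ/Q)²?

(δQ/Q)² = (1·δd/d)² + (2·δw/w)² + (1·δs/s)² + (-3·δc/c)²
  d term: (1×0.0695)² = 0.00483
  w term: (2×0.0649)² = 0.0168
  s term: (1×0.103)² = 0.0106
  c term: (-3×0.0739)² = 0.0492
Total = 0.0814. Share from s = 0.0106/0.0814 = 0.130.

13.0%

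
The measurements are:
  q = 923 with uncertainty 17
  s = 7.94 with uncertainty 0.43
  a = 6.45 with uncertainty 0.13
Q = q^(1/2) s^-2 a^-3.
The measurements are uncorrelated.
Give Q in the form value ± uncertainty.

For a monomial Q ∝ q^(1/2), s^-2, a^-3, fractional errors add in quadrature:
  (½·δq/q)² = (0.5×0.0184)² = 8.48e-05;  (-2·δs/s)² = (-2×0.0542)² = 0.0117;  (-3·δa/a)² = (-3×0.0202)² = 0.00366
δQ/Q = √(0.0155) = 0.124
Q = 0.00180, so δQ = 0.124 × 0.00180 = 0.000223.

0.00180 ± 0.000223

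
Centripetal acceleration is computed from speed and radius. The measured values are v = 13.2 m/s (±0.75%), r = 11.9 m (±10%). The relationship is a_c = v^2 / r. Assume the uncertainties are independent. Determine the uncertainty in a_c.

1.48 m/s^2

Since a_c is a product/quotient, work with relative uncertainties:
  (2·δv/v)² = (2×0.00750)² = 0.000225;  (-1·δr/r)² = (-1×0.100)² = 0.0100
δa_c/a_c = √(0.0102) = 0.101
a_c = 14.6 m/s^2, so δa_c = 0.101 × 14.6 = 1.48 m/s^2.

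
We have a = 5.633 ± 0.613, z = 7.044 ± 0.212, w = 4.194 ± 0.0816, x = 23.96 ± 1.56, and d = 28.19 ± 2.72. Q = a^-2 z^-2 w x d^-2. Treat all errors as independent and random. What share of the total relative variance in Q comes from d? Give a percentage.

40.1%

(δQ/Q)² = (-2·δa/a)² + (-2·δz/z)² + (1·δw/w)² + (1·δx/x)² + (-2·δd/d)²
  a term: (-2×0.109)² = 0.0474
  z term: (-2×0.0301)² = 0.00362
  w term: (1×0.0195)² = 0.000379
  x term: (1×0.0651)² = 0.00424
  d term: (-2×0.0965)² = 0.0372
Total = 0.0929. Share from d = 0.0372/0.0929 = 0.401.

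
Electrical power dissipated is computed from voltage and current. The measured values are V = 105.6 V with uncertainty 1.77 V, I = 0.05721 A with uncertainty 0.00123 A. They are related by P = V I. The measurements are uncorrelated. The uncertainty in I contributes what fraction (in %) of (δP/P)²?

62.2%

(δP/P)² = (1·δV/V)² + (1·δI/I)²
  V term: (1×0.0168)² = 0.000281
  I term: (1×0.0215)² = 0.000462
Total = 0.000743. Share from I = 0.000462/0.000743 = 0.622.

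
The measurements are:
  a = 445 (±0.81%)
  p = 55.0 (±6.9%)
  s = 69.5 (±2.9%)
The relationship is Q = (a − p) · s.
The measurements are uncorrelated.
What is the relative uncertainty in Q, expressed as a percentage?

3.20%

Let u = a − p = 390. δu = √(δa² + δp²) = √(13.0 + 14.4) = 5.23, so δu/u = 0.0134.
Q is then a monomial in u, s:
δQ/Q = √((δu/u)² + (1·δs/s)²) = √(0.000180 + 0.000841) = 0.0320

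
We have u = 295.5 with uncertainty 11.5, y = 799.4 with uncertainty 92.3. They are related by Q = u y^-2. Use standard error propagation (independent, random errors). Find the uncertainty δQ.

0.000108

Products/powers → add relative errors in quadrature, weighted by exponent:
  (1·δu/u)² = (1×0.0389)² = 0.00151;  (-2·δy/y)² = (-2×0.115)² = 0.0533
δQ/Q = √(0.0548) = 0.234
Q = 0.0004624, so δQ = 0.234 × 0.0004624 = 0.000108.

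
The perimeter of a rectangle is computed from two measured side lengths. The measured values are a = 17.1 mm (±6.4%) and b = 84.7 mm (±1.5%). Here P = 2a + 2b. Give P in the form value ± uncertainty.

204 ± 3.35 mm

Absolute uncertainties add in quadrature for a linear combination:
  (2·δa)² = 4.79;  (2·δb)² = 6.46
δP = √(11.2) = 3.35 mm
P = 204 mm.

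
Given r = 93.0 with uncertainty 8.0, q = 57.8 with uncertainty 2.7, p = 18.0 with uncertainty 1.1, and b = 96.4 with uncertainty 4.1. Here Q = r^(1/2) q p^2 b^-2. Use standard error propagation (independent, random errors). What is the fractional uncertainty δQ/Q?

0.162

Products/powers → add relative errors in quadrature, weighted by exponent:
  (½·δr/r)² = (0.5×0.0860)² = 0.00185;  (1·δq/q)² = (1×0.0467)² = 0.00218;  (2·δp/p)² = (2×0.0611)² = 0.0149;  (-2·δb/b)² = (-2×0.0425)² = 0.00724
δQ/Q = √(0.0262) = 0.162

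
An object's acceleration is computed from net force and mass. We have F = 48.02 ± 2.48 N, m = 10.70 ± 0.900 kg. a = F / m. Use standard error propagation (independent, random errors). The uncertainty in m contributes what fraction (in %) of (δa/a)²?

(δa/a)² = (1·δF/F)² + (-1·δm/m)²
  F term: (1×0.0516)² = 0.00267
  m term: (-1×0.0841)² = 0.00707
Total = 0.00974. Share from m = 0.00707/0.00974 = 0.726.

72.6%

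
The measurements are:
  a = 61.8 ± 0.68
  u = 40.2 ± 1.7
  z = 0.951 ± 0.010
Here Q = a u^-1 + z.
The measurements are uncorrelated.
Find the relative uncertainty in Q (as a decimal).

0.0273

Let p = a·u^-1 = 1.54. δp/p = √((1·δa/a)² + (-1·δu/u)²) = √(0.000121 + 0.00179) = 0.0437, so δp = 0.0672.
Q = p + z: δQ = √(δp² + δz²) = √(0.00451 + 0.000100) = 0.0679
Q = 2.49, so δQ/Q = 0.0679/2.49 = 0.0273.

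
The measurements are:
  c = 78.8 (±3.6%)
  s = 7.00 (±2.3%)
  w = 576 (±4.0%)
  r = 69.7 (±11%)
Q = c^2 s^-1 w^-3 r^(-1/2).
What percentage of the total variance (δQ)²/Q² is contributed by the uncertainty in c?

22.4%

(δQ/Q)² = (2·δc/c)² + (-1·δs/s)² + (-3·δw/w)² + (−½·δr/r)²
  c term: (2×0.0360)² = 0.00518
  s term: (-1×0.0230)² = 0.000529
  w term: (-3×0.0400)² = 0.0144
  r term: (-0.5×0.110)² = 0.00302
Total = 0.0231. Share from c = 0.00518/0.0231 = 0.224.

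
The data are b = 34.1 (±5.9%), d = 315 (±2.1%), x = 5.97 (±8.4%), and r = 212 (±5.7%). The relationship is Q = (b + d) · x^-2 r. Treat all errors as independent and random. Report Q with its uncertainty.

Let u = b + d = 349. δu = √(δb² + δd²) = √(4.05 + 43.8) = 6.91, so δu/u = 0.0198.
Q is then a monomial in u, x, r:
δQ/Q = √((δu/u)² + (-2·δx/x)² + (1·δr/r)²) = √(0.000392 + 0.0282 + 0.00325) = 0.179
Q = 2080, so δQ = 0.179 × 2080 = 371.

2080 ± 371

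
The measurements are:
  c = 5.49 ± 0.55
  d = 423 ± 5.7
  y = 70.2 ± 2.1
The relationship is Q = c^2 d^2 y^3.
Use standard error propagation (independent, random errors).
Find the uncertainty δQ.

4.13e+11

Relative error in a monomial: (δQ/Q)² = Σ (nᵢ · δxᵢ/xᵢ)².
  (2·δc/c)² = (2×0.100)² = 0.0401;  (2·δd/d)² = (2×0.0135)² = 0.000726;  (3·δy/y)² = (3×0.0299)² = 0.00805
δQ/Q = √(0.0489) = 0.221
Q = 1.87e+12, so δQ = 0.221 × 1.87e+12 = 4.13e+11.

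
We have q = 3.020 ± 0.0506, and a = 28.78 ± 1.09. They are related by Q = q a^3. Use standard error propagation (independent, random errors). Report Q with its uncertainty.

Since Q is a product/quotient, work with relative uncertainties:
  (1·δq/q)² = (1×0.0168)² = 0.000281;  (3·δa/a)² = (3×0.0379)² = 0.0129
δQ/Q = √(0.0132) = 0.115
Q = 71990, so δQ = 0.115 × 71990 = 8270.

71990 ± 8270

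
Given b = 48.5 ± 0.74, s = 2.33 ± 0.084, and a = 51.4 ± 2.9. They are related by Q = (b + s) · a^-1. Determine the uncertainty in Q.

0.0576

Let u = b + s = 50.8. δu = √(δb² + δs²) = √(0.548 + 0.00706) = 0.745, so δu/u = 0.0147.
Q is then a monomial in u, a:
δQ/Q = √((δu/u)² + (-1·δa/a)²) = √(0.000215 + 0.00318) = 0.0583
Q = 0.989, so δQ = 0.0583 × 0.989 = 0.0576.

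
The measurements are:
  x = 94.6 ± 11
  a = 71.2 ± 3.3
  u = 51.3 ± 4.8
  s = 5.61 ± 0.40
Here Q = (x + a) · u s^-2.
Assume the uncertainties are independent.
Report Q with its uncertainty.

270 ± 49.8

Let w = x + a = 166. δw = √(δx² + δa²) = √(121 + 10.9) = 11.5, so δw/w = 0.0693.
Q is then a monomial in w, u, s:
δQ/Q = √((δw/w)² + (1·δu/u)² + (-2·δs/s)²) = √(0.00480 + 0.00875 + 0.0203) = 0.184
Q = 270, so δQ = 0.184 × 270 = 49.8.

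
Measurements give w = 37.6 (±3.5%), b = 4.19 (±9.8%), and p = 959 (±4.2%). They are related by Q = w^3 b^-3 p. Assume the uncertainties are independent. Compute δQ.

2.18e+05

Q is a product of powers, so relative uncertainties combine in quadrature:
  (3·δw/w)² = (3×0.0350)² = 0.0110;  (-3·δb/b)² = (-3×0.0980)² = 0.0864;  (1·δp/p)² = (1×0.0420)² = 0.00176
δQ/Q = √(0.0992) = 0.315
Q = 6.93e+05, so δQ = 0.315 × 6.93e+05 = 2.18e+05.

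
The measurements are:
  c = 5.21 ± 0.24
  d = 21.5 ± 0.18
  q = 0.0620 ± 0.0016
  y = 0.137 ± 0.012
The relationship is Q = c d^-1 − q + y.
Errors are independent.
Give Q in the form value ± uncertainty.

Let p = c·d^-1 = 0.242. δp/p = √((1·δc/c)² + (-1·δd/d)²) = √(0.00212 + 7.01e-05) = 0.0468, so δp = 0.0113.
Q = p − q + y: δQ = √(δp² + δq² + δy²) = √(0.000129 + 2.56e-06 + 0.000144) = 0.0166
Q = 0.317.

0.317 ± 0.0166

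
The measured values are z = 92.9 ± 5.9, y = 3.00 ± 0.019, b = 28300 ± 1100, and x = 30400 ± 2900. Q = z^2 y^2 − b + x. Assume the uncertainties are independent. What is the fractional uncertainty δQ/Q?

0.130

Let p = z^2·y^2 = 77700. δp/p = √((2·δz/z)² + (2·δy/y)²) = √(0.0161 + 0.000160) = 0.128, so δp = 9910.
Q = p − b + x: δQ = √(δp² + δb² + δx²) = √(9.83e+07 + 1.21e+06 + 8.41e+06) = 10400
Q = 79800, so δQ/Q = 10400/79800 = 0.130.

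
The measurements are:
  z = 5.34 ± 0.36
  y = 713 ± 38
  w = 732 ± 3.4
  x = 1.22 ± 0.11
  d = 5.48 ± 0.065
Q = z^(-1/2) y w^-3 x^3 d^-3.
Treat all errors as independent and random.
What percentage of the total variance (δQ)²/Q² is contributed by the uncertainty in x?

(δQ/Q)² = (−½·δz/z)² + (1·δy/y)² + (-3·δw/w)² + (3·δx/x)² + (-3·δd/d)²
  z term: (-0.5×0.0674)² = 0.00114
  y term: (1×0.0533)² = 0.00284
  w term: (-3×0.00464)² = 0.000194
  x term: (3×0.0902)² = 0.0732
  d term: (-3×0.0119)² = 0.00127
Total = 0.0786. Share from x = 0.0732/0.0786 = 0.931.

93.1%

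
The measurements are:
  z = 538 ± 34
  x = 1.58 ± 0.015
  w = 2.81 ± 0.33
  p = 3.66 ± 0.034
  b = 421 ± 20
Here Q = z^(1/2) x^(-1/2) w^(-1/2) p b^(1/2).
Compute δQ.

Products/powers → add relative errors in quadrature, weighted by exponent:
  (½·δz/z)² = (0.5×0.0632)² = 0.000998;  (−½·δx/x)² = (-0.5×0.00949)² = 2.25e-05;  (−½·δw/w)² = (-0.5×0.117)² = 0.00345;  (1·δp/p)² = (1×0.00929)² = 8.63e-05;  (½·δb/b)² = (0.5×0.0475)² = 0.000564
δQ/Q = √(0.00512) = 0.0716
Q = 827, so δQ = 0.0716 × 827 = 59.1.

59.1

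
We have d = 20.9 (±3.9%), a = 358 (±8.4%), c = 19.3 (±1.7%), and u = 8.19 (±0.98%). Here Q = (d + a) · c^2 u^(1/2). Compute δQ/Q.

Let w = d + a = 379. δw = √(δd² + δa²) = √(0.664 + 904) = 30.1, so δw/w = 0.0794.
Q is then a monomial in w, c, u:
δQ/Q = √((δw/w)² + (2·δc/c)² + (½·δu/u)²) = √(0.00630 + 0.00116 + 2.4e-05) = 0.0865

0.0865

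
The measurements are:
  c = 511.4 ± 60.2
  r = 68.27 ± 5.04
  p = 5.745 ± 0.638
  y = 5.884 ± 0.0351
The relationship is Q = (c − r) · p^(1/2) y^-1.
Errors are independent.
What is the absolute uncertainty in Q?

Let u = c − r = 443.1. δu = √(δc² + δr²) = √(3620 + 25.4) = 60.4, so δu/u = 0.136.
Q is then a monomial in u, p, y:
δQ/Q = √((δu/u)² + (½·δp/p)² + (-1·δy/y)²) = √(0.0186 + 0.00308 + 3.56e-05) = 0.147
Q = 180.5, so δQ = 0.147 × 180.5 = 26.6.

26.6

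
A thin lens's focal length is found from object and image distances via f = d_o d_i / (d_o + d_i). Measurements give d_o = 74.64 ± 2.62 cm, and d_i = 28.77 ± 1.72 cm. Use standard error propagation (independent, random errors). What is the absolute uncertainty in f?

∂f/∂d_o = (d_i/(d_o+d_i))² = 0.0774;  ∂f/∂d_i = (d_o/(d_o+d_i))² = 0.521
δf = √((∂f/∂d_o · δd_o)² + (∂f/∂d_i · δd_i)²) = √(0.0411 + 0.803) = 0.919 cm

0.919 cm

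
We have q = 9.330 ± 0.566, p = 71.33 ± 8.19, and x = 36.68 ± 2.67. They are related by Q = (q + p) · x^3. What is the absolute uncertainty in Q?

Let u = q + p = 80.66. δu = √(δq² + δp²) = √(0.320 + 67.1) = 8.21, so δu/u = 0.102.
Q is then a monomial in u, x:
δQ/Q = √((δu/u)² + (3·δx/x)²) = √(0.0104 + 0.0477) = 0.241
Q = 3.981e+06, so δQ = 0.241 × 3.981e+06 = 9.59e+05.

9.59e+05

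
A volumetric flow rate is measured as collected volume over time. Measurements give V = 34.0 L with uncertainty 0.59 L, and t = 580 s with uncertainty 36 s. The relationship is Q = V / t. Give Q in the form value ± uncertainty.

Relative error in a monomial: (δQ/Q)² = Σ (nᵢ · δxᵢ/xᵢ)².
  (1·δV/V)² = (1×0.0174)² = 0.000301;  (-1·δt/t)² = (-1×0.0621)² = 0.00385
δQ/Q = √(0.00415) = 0.0644
Q = 0.0586 L/s, so δQ = 0.0644 × 0.0586 = 0.00378 L/s.

0.0586 ± 0.00378 L/s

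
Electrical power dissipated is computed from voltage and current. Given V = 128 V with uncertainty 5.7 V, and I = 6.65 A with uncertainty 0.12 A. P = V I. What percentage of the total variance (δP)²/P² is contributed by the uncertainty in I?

(δP/P)² = (1·δV/V)² + (1·δI/I)²
  V term: (1×0.0445)² = 0.00198
  I term: (1×0.0180)² = 0.000326
Total = 0.00231. Share from I = 0.000326/0.00231 = 0.141.

14.1%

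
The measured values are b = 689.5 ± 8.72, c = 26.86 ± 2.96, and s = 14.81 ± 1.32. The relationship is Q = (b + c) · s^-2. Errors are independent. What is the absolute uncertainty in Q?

Let u = b + c = 716.4. δu = √(δb² + δc²) = √(76.0 + 8.76) = 9.21, so δu/u = 0.0129.
Q is then a monomial in u, s:
δQ/Q = √((δu/u)² + (-2·δs/s)²) = √(0.000165 + 0.0318) = 0.179
Q = 3.266, so δQ = 0.179 × 3.266 = 0.584.

0.584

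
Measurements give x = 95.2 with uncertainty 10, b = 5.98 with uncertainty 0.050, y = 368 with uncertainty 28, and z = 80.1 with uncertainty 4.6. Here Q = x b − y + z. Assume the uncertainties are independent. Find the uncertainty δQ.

66.4

Let p = x·b = 569. δp/p = √((1·δx/x)² + (1·δb/b)²) = √(0.0110 + 6.99e-05) = 0.105, so δp = 60.0.
Q = p − y + z: δQ = √(δp² + δy² + δz²) = √(3600 + 784 + 21.2) = 66.4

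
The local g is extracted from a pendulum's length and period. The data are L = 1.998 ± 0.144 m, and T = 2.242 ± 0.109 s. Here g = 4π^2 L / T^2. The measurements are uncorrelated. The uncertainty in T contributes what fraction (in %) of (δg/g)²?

64.5%

(δg/g)² = (1·δL/L)² + (-2·δT/T)²
  L term: (1×0.0721)² = 0.00519
  T term: (-2×0.0486)² = 0.00945
Total = 0.0146. Share from T = 0.00945/0.0146 = 0.645.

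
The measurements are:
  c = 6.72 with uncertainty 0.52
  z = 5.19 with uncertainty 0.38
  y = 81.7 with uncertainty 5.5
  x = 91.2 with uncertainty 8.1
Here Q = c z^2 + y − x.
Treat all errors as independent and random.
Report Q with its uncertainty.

Let p = c·z^2 = 181. δp/p = √((1·δc/c)² + (2·δz/z)²) = √(0.00599 + 0.0214) = 0.166, so δp = 30.0.
Q = p + y − x: δQ = √(δp² + δy² + δx²) = √(899 + 30.2 + 65.6) = 31.5
Q = 172.

172 ± 31.5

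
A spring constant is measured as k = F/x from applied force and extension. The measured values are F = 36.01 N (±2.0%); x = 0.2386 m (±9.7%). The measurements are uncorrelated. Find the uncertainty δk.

14.9 N/m

Since k is a product/quotient, work with relative uncertainties:
  (1·δF/F)² = (1×0.0200)² = 0.000400;  (-1·δx/x)² = (-1×0.0970)² = 0.00941
δk/k = √(0.00981) = 0.0990
k = 150.9 N/m, so δk = 0.0990 × 150.9 = 14.9 N/m.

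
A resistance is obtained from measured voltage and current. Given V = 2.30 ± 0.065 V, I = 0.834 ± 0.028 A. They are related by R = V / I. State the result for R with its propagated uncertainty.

Products/powers → add relative errors in quadrature, weighted by exponent:
  (1·δV/V)² = (1×0.0283)² = 0.000799;  (-1·δI/I)² = (-1×0.0336)² = 0.00113
δR/R = √(0.00193) = 0.0439
R = 2.76 Ω, so δR = 0.0439 × 2.76 = 0.121 Ω.

2.76 ± 0.121 Ω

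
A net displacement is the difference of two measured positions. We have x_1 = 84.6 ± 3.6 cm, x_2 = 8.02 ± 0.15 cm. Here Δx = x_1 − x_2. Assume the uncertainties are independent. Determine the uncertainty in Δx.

Sums and differences: (δΔx)² = Σ (cᵢ δxᵢ)².
  (δx_1)² = 13.0;  (δx_2)² = 0.0225
δΔx = √(13.0) = 3.60 cm

3.60 cm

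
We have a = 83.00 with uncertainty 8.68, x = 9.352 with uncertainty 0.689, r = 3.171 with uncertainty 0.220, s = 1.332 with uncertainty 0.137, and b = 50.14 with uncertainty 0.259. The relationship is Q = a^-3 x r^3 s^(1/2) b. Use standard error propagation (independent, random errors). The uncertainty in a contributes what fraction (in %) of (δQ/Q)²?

65.7%

(δQ/Q)² = (-3·δa/a)² + (1·δx/x)² + (3·δr/r)² + (½·δs/s)² + (1·δb/b)²
  a term: (-3×0.105)² = 0.0984
  x term: (1×0.0737)² = 0.00543
  r term: (3×0.0694)² = 0.0433
  s term: (0.5×0.103)² = 0.00264
  b term: (1×0.00517)² = 2.67e-05
Total = 0.150. Share from a = 0.0984/0.150 = 0.657.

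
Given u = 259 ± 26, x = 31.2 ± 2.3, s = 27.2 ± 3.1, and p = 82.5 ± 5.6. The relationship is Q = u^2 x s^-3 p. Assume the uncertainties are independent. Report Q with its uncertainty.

8580 ± 3510

Since Q is a product/quotient, work with relative uncertainties:
  (2·δu/u)² = (2×0.100)² = 0.0403;  (1·δx/x)² = (1×0.0737)² = 0.00543;  (-3·δs/s)² = (-3×0.114)² = 0.117;  (1·δp/p)² = (1×0.0679)² = 0.00461
δQ/Q = √(0.167) = 0.409
Q = 8580, so δQ = 0.409 × 8580 = 3510.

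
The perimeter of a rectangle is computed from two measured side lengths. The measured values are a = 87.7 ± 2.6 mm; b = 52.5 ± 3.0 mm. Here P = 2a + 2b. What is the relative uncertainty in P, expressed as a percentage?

Absolute uncertainties add in quadrature for a linear combination:
  (2·δa)² = 27.0;  (2·δb)² = 36.0
δP = √(63.0) = 7.94 mm
P = 280 mm, so δP/P = 7.94/280 = 0.0283.

2.83%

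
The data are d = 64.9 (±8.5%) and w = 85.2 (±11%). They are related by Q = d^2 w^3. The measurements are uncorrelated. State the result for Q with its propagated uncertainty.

For a monomial Q ∝ d^2, w^3, fractional errors add in quadrature:
  (2·δd/d)² = (2×0.0850)² = 0.0289;  (3·δw/w)² = (3×0.110)² = 0.109
δQ/Q = √(0.138) = 0.371
Q = 2.61e+09, so δQ = 0.371 × 2.61e+09 = 9.67e+08.

(2.61 ± 0.967) × 10^9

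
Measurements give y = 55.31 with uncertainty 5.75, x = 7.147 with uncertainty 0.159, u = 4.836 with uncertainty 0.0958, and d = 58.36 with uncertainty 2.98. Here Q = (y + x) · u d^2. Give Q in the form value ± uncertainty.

(1.029 ± 0.143) × 10^6

Let w = y + x = 62.46. δw = √(δy² + δx²) = √(33.1 + 0.0253) = 5.75, so δw/w = 0.0921.
Q is then a monomial in w, u, d:
δQ/Q = √((δw/w)² + (1·δu/u)² + (2·δd/d)²) = √(0.00848 + 0.000392 + 0.0104) = 0.139
Q = 1.029e+06, so δQ = 0.139 × 1.029e+06 = 1.43e+05.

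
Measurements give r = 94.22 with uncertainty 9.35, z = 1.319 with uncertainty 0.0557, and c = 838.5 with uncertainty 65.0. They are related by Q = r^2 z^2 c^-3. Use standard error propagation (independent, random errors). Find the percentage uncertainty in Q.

Relative error in a monomial: (δQ/Q)² = Σ (nᵢ · δxᵢ/xᵢ)².
  (2·δr/r)² = (2×0.0992)² = 0.0394;  (2·δz/z)² = (2×0.0422)² = 0.00713;  (-3·δc/c)² = (-3×0.0775)² = 0.0541
δQ/Q = √(0.101) = 0.317

31.7%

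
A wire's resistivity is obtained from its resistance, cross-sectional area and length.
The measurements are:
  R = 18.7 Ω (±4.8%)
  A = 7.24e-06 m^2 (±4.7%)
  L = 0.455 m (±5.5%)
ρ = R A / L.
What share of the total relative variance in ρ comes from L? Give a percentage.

40.1%

(δρ/ρ)² = (1·δR/R)² + (1·δA/A)² + (-1·δL/L)²
  R term: (1×0.0480)² = 0.00230
  A term: (1×0.0470)² = 0.00221
  L term: (-1×0.0550)² = 0.00302
Total = 0.00754. Share from L = 0.00302/0.00754 = 0.401.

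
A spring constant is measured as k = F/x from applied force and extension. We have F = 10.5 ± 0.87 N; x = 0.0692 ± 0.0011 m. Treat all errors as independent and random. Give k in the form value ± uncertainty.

Relative error in a monomial: (δk/k)² = Σ (nᵢ · δxᵢ/xᵢ)².
  (1·δF/F)² = (1×0.0829)² = 0.00687;  (-1·δx/x)² = (-1×0.0159)² = 0.000253
δk/k = √(0.00712) = 0.0844
k = 152 N/m, so δk = 0.0844 × 152 = 12.8 N/m.

152 ± 12.8 N/m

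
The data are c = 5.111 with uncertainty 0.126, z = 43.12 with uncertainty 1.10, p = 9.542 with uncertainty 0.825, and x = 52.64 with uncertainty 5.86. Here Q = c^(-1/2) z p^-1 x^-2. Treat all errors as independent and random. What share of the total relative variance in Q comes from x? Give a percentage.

85.7%

(δQ/Q)² = (−½·δc/c)² + (1·δz/z)² + (-1·δp/p)² + (-2·δx/x)²
  c term: (-0.5×0.0247)² = 0.000152
  z term: (1×0.0255)² = 0.000651
  p term: (-1×0.0865)² = 0.00748
  x term: (-2×0.111)² = 0.0496
Total = 0.0578. Share from x = 0.0496/0.0578 = 0.857.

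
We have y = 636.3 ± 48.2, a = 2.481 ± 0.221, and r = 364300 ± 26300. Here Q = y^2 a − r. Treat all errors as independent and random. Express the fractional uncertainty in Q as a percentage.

27.9%

Let p = y^2·a = 1.005e+06. δp/p = √((2·δy/y)² + (1·δa/a)²) = √(0.0230 + 0.00793) = 0.176, so δp = 1.77e+05.
Q = p − r: δQ = √(δp² + δr²) = √(3.12e+10 + 6.92e+08) = 1.78e+05
Q = 640200, so δQ/Q = 1.78e+05/640200 = 0.279.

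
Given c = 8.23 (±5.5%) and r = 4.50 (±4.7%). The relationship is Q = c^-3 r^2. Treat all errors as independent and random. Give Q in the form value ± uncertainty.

For a monomial Q ∝ c^-3, r^2, fractional errors add in quadrature:
  (-3·δc/c)² = (-3×0.0550)² = 0.0272;  (2·δr/r)² = (2×0.0470)² = 0.00884
δQ/Q = √(0.0361) = 0.190
Q = 0.0363, so δQ = 0.190 × 0.0363 = 0.00690.

0.0363 ± 0.00690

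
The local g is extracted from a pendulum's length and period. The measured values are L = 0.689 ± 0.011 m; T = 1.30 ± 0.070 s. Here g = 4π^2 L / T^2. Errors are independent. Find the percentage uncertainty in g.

Relative error in a monomial: (δg/g)² = Σ (nᵢ · δxᵢ/xᵢ)².
  (1·δL/L)² = (1×0.0160)² = 0.000255;  (-2·δT/T)² = (-2×0.0538)² = 0.0116
δg/g = √(0.0119) = 0.109

10.9%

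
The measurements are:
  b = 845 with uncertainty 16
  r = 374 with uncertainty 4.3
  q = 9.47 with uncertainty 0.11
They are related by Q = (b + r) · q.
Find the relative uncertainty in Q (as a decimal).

Let u = b + r = 1220. δu = √(δb² + δr²) = √(256 + 18.5) = 16.6, so δu/u = 0.0136.
Q is then a monomial in u, q:
δQ/Q = √((δu/u)² + (1·δq/q)²) = √(0.000185 + 0.000135) = 0.0179

0.0179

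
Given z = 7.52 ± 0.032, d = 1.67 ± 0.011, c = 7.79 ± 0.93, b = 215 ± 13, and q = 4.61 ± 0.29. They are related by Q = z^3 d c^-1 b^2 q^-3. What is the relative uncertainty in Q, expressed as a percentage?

Relative error in a monomial: (δQ/Q)² = Σ (nᵢ · δxᵢ/xᵢ)².
  (3·δz/z)² = (3×0.00426)² = 0.000163;  (1·δd/d)² = (1×0.00659)² = 4.34e-05;  (-1·δc/c)² = (-1×0.119)² = 0.0143;  (2·δb/b)² = (2×0.0605)² = 0.0146;  (-3·δq/q)² = (-3×0.0629)² = 0.0356
δQ/Q = √(0.0647) = 0.254

25.4%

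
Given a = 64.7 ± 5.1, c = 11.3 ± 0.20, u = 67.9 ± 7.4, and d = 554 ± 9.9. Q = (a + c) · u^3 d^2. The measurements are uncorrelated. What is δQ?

Let w = a + c = 76.0. δw = √(δa² + δc²) = √(26.0 + 0.0400) = 5.10, so δw/w = 0.0672.
Q is then a monomial in w, u, d:
δQ/Q = √((δw/w)² + (3·δu/u)² + (2·δd/d)²) = √(0.00451 + 0.107 + 0.00128) = 0.336
Q = 7.3e+12, so δQ = 0.336 × 7.3e+12 = 2.45e+12.

2.45e+12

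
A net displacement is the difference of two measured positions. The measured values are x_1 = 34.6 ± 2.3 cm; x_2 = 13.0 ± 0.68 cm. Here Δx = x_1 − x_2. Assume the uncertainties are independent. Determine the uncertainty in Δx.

2.40 cm

Absolute uncertainties add in quadrature for a linear combination:
  (δx_1)² = 5.29;  (δx_2)² = 0.462
δΔx = √(5.75) = 2.40 cm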